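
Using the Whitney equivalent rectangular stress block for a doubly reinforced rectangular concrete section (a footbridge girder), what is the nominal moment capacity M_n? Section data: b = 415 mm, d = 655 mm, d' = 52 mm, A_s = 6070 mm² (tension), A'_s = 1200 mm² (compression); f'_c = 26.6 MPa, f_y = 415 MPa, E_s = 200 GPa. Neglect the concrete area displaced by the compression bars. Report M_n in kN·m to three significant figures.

M_n ≈ 1410 kN·m

Assume both tension and compression steel yield.
Net tension couple steel: A_s − A'_s = 4870 mm².
a = (A_s − A'_s) f_y / (0.85 f'_c b) = 2021050/(0.85 × 26.6 × 415) = 215.39 mm.
c = a/β₁ = 215.39/0.85 = 253.40 mm; ε'_s = 0.003(c − d')/c = 0.0024 ≥ f_y/E_s = 0.0021, so compression steel does yield.
M_n = (A_s − A'_s) f_y (d − a/2) + A'_s f_y (d − d') = [2021050 × (655 − 107.695) + 498000 × (655 − 52)] × 10⁻⁶ = 1106.13 + 300.29 = 1406.42 kN·m.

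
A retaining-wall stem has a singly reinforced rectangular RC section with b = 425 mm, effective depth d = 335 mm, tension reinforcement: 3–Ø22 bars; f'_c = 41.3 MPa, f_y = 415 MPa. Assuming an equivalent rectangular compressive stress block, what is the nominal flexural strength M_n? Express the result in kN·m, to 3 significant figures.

A_s = 3 × 380 = 1140 mm².
T = A_s f_y = 1140 × 415 = 473100 N = 473.1 kN.
From C = T: a = T/(0.85 f'_c b) = 473100/(0.85 × 41.3 × 425) = 31.71 mm.
M_n = T(d − a/2) = 473.1 kN × (335 − 15.855) mm = 150.99 kN·m.

M_n ≈ 151 kN·m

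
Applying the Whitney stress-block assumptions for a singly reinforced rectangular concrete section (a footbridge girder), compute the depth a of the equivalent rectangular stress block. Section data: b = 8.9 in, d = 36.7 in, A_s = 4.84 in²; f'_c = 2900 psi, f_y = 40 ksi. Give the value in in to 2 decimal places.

a ≈ 8.82 in

T = A_s f_y = 4.84 × 40 = 193.6 kips.
a = T/(0.85 f'_c b) = 193.6/(0.85 × 2.9 × 8.9) = 8.82 in.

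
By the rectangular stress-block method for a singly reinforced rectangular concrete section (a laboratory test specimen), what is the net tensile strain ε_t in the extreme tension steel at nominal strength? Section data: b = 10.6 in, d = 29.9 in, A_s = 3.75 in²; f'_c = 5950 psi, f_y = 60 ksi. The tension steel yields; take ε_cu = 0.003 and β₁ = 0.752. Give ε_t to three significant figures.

a = A_s f_y/(0.85 f'_c b) = 4.197 in.
β₁ = 0.752, so c = a/β₁ = 4.197/0.752 = 5.581 in.
From the linear strain diagram with ε_cu = 0.003: ε_t = 0.003 (d − c)/c = 0.003 × (29.9 − 5.581)/5.581 = 0.0131.
Since ε_t ≥ 0.005, the section is tension-controlled.

ε_t ≈ 0.0131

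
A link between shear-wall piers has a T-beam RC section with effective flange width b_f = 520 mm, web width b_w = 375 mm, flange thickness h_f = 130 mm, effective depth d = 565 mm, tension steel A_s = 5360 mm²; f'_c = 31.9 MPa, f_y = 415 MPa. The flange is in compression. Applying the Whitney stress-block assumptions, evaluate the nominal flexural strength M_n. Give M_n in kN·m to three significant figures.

M_n ≈ 1080 kN·m

Tension: T = A_s f_y = 5360 × 415 = 2224400 N.
Try a within the flange: a = T/(0.85 f'_c b_f) = 2224400/(0.85 × 31.9 × 520) = 157.76 mm.
a = 157.76 > h_f = 130 mm: the block extends into the web. Split into flange-overhang and web parts.
C_f = 0.85 f'_c (b_f − b_w) h_f = 0.85 × 31.9 × (520 − 375) × 130 = 511118 N.
Remaining web compression depth: a_w = (T − C_f)/(0.85 f'_c b_w) = (2224400 − 511118)/(0.85 × 31.9 × 375) = 168.50 mm.
M_n = C_f(d − h_f/2) + (T − C_f)(d − a_w/2) = 511118 × (565 − 65) + 1713282 × (565 − 84.25) = 255.56 + 823.66 = 1079.22 × 10⁶ N·mm.
M_n = 1079.22 kN·m.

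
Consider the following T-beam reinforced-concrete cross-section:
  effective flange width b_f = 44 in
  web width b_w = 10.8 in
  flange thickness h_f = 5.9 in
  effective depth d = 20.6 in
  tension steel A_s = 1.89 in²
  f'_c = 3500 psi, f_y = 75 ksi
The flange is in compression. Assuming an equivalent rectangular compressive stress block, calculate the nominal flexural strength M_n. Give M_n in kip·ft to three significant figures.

M_n ≈ 237 kip·ft

Tension: T = A_s f_y = 1.89 × 75 = 141.75 kips.
Try a within the flange: a = T/(0.85 f'_c b_f) = 141.75/(0.85 × 3.5 × 44) = 1.083 in.
Since a = 1.083 ≤ h_f = 5.9 in, the stress block lies entirely in the flange; analyse as a rectangular beam of width b_f.
M_n = T(d − a/2) = 141.75 × (20.6 − 0.5415) = 2843.3 kip·in.
M_n = 2843.3/12 = 236.94 kip·ft.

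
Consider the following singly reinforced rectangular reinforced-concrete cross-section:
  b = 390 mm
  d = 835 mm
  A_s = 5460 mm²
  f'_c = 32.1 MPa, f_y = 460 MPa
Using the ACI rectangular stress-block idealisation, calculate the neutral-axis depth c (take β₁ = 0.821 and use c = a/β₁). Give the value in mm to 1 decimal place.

T = A_s f_y = 5460 × 460 = 2511600 N = 2511.6 kN.
Setting C = 0.85 f'_c a b equal to T: a = 2511600/(0.85 × 32.1 × 390) = 236.027 mm.
With β₁ = 0.821, c = a/β₁ = 236.027/0.821 = 287.5 mm.

c ≈ 287.5 mm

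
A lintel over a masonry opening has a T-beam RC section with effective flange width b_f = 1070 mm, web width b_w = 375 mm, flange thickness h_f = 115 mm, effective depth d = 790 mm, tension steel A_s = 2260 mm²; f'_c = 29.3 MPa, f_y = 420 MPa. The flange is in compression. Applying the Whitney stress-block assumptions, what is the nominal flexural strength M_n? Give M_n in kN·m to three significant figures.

Tension: T = A_s f_y = 2260 × 420 = 949200 N.
Try a within the flange: a = T/(0.85 f'_c b_f) = 949200/(0.85 × 29.3 × 1070) = 35.62 mm.
Since a = 35.62 ≤ h_f = 115 mm, the stress block lies entirely in the flange; analyse as a rectangular beam of width b_f.
M_n = T(d − a/2) = 949200 × (790 − 17.81) = 732.96 × 10⁶ N·mm.
M_n = 732.96 kN·m.

M_n ≈ 733 kN·m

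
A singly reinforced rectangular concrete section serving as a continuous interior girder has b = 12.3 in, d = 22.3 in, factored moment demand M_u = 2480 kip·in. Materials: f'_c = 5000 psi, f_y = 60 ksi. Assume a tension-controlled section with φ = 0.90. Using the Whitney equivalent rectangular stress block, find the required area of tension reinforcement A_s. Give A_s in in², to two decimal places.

A_s ≈ 2.18 in²

M_n = M_u/φ = 2480/0.90 = 2755.56 kip·in.
From M_n = 0.85 f'_c a b (d − a/2):
a = d − √(d² − 2M_n/(0.85 f'_c b)) = 22.3 − √(22.3² − 2 × 2755.56/(0.85 × 5 × 12.3)) = 2.504 in.
A_s = 0.85 f'_c a b / f_y = 0.85 × 5 × 2.504 × 12.3 / 60 = 2.182 in².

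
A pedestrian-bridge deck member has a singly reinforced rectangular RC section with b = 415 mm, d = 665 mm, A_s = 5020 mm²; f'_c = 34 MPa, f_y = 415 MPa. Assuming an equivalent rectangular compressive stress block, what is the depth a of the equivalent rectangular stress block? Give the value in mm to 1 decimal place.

a ≈ 173.7 mm

T = A_s f_y = 5020 × 415 = 2083300 N = 2083.3 kN.
Setting C = 0.85 f'_c a b equal to T: a = 2083300/(0.85 × 34 × 415) = 173.7 mm.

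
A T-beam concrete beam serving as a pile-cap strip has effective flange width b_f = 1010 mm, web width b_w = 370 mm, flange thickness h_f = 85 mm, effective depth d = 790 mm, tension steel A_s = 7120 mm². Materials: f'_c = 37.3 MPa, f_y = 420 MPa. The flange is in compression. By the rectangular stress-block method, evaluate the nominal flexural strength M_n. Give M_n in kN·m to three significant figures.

M_n ≈ 2220 kN·m

Tension: T = A_s f_y = 7120 × 420 = 2990400 N.
Try a within the flange: a = T/(0.85 f'_c b_f) = 2990400/(0.85 × 37.3 × 1010) = 93.39 mm.
a = 93.39 > h_f = 85 mm: the block extends into the web. Split into flange-overhang and web parts.
C_f = 0.85 f'_c (b_f − b_w) h_f = 0.85 × 37.3 × (1010 − 370) × 85 = 1724752 N.
Remaining web compression depth: a_w = (T − C_f)/(0.85 f'_c b_w) = (2990400 − 1724752)/(0.85 × 37.3 × 370) = 107.89 mm.
M_n = C_f(d − h_f/2) + (T − C_f)(d − a_w/2) = 1724752 × (790 − 42.5) + 1265648 × (790 − 53.945) = 1289.25 + 931.59 = 2220.84 × 10⁶ N·mm.
M_n = 2220.84 kN·m.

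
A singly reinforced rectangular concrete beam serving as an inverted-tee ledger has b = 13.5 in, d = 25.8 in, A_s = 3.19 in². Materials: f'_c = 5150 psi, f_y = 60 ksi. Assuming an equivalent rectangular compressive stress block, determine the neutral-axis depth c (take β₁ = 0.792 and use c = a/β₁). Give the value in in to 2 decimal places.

T = A_s f_y = 3.19 × 60 = 191.4 kips.
a = T/(0.85 f'_c b) = 191.4/(0.85 × 5.15 × 13.5) = 3.2388 in.
With β₁ = 0.792, c = a/β₁ = 3.2388/0.792 = 4.09 in.

c ≈ 4.09 in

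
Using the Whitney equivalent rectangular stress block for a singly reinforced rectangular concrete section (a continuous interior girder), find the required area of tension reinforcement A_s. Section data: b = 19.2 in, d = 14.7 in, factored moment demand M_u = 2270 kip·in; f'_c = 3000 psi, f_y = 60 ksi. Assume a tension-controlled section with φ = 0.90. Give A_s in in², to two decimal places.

A_s ≈ 3.32 in²

M_n = M_u/φ = 2270/0.90 = 2522.22 kip·in.
From M_n = 0.85 f'_c a b (d − a/2):
a = d − √(d² − 2M_n/(0.85 f'_c b)) = 14.7 − √(14.7² − 2 × 2522.22/(0.85 × 3 × 19.2)) = 4.067 in.
A_s = 0.85 f'_c a b / f_y = 0.85 × 3 × 4.067 × 19.2 / 60 = 3.319 in².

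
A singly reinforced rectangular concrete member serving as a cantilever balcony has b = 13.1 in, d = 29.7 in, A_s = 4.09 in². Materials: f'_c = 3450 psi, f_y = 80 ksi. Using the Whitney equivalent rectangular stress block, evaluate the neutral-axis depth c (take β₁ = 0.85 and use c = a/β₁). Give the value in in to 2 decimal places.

T = A_s f_y = 4.09 × 80 = 327.2 kips.
a = T/(0.85 f'_c b) = 327.2/(0.85 × 3.45 × 13.1) = 8.5173 in.
With β₁ = 0.85, c = a/β₁ = 8.5173/0.85 = 10.02 in.

c ≈ 10.02 in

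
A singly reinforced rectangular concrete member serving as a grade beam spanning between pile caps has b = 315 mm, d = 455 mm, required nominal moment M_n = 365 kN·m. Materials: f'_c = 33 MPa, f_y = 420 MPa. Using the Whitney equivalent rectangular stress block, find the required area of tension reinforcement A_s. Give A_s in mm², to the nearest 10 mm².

A_s ≈ 2150 mm²

With M_n = 0.85 f'_c a b (d − a/2), solve the quadratic for a:
a = d − √(d² − 2M_n/(0.85 f'_c b)) = 455 − √(455² − 2 × 365×10⁶/(0.85 × 33 × 315)) = 102.29 mm.
A_s = 0.85 f'_c a b / f_y = 0.85 × 33 × 102.29 × 315 / 420 = 2151.9 mm².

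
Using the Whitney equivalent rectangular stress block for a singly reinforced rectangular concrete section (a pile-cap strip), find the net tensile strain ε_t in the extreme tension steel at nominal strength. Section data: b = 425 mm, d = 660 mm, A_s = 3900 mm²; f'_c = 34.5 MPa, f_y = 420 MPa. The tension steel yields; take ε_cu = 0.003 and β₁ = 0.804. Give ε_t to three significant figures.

a = A_s f_y/(0.85 f'_c b) = 131.43 mm.
β₁ = 0.804, so c = a/β₁ = 131.43/0.804 = 163.47 mm.
From the linear strain diagram with ε_cu = 0.003: ε_t = 0.003 (d − c)/c = 0.003 × (660 − 163.47)/163.47 = 0.00911.
Since ε_t ≥ 0.005, the section is tension-controlled.

ε_t ≈ 0.00911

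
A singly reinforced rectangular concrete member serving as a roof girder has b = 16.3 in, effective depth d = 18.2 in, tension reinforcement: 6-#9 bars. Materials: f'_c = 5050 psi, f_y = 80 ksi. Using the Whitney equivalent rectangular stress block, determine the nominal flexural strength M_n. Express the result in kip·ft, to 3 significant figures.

M_n ≈ 591 kip·ft

A_s = 6 × 1 = 6 in².
T = A_s f_y = 6 × 80 = 480 kips.
a = T/(0.85 f'_c b) = 480/(0.85 × 5.05 × 16.3) = 6.860 in.
M_n = T(d − a/2) = 480 × (18.2 − 3.43) = 7089.6 kip·in = 7089.6/12 = 590.80 kip·ft.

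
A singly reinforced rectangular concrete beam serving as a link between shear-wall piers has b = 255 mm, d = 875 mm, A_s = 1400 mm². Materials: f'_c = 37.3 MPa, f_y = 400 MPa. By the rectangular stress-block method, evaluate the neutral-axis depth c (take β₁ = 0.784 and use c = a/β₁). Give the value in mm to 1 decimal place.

c ≈ 88.3 mm

T = A_s f_y = 1400 × 400 = 560000 N = 560 kN.
Setting C = 0.85 f'_c a b equal to T: a = 560000/(0.85 × 37.3 × 255) = 69.266 mm.
With β₁ = 0.784, c = a/β₁ = 69.266/0.784 = 88.3 mm.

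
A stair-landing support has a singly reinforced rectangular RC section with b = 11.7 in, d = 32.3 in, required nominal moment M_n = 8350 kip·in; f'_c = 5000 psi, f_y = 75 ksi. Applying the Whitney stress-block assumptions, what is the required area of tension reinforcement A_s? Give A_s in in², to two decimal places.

A_s ≈ 3.78 in²

From M_n = 0.85 f'_c a b (d − a/2):
a = d − √(d² − 2M_n/(0.85 f'_c b)) = 32.3 − √(32.3² − 2 × 8350/(0.85 × 5 × 11.7)) = 5.702 in.
A_s = 0.85 f'_c a b / f_y = 0.85 × 5 × 5.702 × 11.7 / 75 = 3.780 in².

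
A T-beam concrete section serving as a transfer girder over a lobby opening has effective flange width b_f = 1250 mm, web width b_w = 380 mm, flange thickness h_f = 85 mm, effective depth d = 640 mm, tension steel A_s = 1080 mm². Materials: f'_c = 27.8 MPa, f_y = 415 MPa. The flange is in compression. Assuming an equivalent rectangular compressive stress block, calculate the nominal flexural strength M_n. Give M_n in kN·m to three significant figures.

M_n ≈ 283 kN·m

Tension: T = A_s f_y = 1080 × 415 = 448200 N.
Try a within the flange: a = T/(0.85 f'_c b_f) = 448200/(0.85 × 27.8 × 1250) = 15.17 mm.
Since a = 15.17 ≤ h_f = 85 mm, the stress block lies entirely in the flange; analyse as a rectangular beam of width b_f.
M_n = T(d − a/2) = 448200 × (640 − 7.585) = 283.45 × 10⁶ N·mm.
M_n = 283.45 kN·m.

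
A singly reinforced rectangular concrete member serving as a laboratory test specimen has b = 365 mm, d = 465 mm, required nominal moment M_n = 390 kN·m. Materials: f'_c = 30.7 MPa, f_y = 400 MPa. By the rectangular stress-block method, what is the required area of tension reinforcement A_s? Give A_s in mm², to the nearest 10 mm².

A_s ≈ 2350 mm²

With M_n = 0.85 f'_c a b (d − a/2), solve the quadratic for a:
a = d − √(d² − 2M_n/(0.85 f'_c b)) = 465 − √(465² − 2 × 390×10⁶/(0.85 × 30.7 × 365)) = 98.49 mm.
A_s = 0.85 f'_c a b / f_y = 0.85 × 30.7 × 98.49 × 365 / 400 = 2345.2 mm².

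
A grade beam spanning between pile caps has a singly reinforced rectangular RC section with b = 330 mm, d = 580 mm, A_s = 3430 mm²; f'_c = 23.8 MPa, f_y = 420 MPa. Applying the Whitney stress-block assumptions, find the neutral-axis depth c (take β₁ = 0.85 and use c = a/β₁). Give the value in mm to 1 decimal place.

T = A_s f_y = 3430 × 420 = 1440600 N = 1440.6 kN.
Setting C = 0.85 f'_c a b equal to T: a = 1440600/(0.85 × 23.8 × 330) = 215.791 mm.
With β₁ = 0.85, c = a/β₁ = 215.791/0.85 = 253.9 mm.

c ≈ 253.9 mm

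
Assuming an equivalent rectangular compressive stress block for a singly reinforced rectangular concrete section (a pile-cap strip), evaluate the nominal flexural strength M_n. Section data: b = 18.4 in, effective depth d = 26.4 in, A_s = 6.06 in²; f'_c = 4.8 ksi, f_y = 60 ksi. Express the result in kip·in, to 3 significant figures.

M_n ≈ 8720 kip·in

T = A_s f_y = 6.06 × 60 = 363.6 kips.
a = T/(0.85 f'_c b) = 363.6/(0.85 × 4.8 × 18.4) = 4.843 in.
M_n = T(d − a/2) = 363.6 × (26.4 − 2.4215) = 8718.6 kip·in.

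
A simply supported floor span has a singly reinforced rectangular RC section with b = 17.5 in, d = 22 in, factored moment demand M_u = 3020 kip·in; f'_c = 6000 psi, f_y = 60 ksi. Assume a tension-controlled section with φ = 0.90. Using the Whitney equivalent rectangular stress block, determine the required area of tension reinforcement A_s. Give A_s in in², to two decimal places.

A_s ≈ 2.65 in²

M_n = M_u/φ = 3020/0.90 = 3355.56 kip·in.
From M_n = 0.85 f'_c a b (d − a/2):
a = d − √(d² − 2M_n/(0.85 f'_c b)) = 22 − √(22² − 2 × 3355.56/(0.85 × 6 × 17.5)) = 1.781 in.
A_s = 0.85 f'_c a b / f_y = 0.85 × 6 × 1.781 × 17.5 / 60 = 2.649 in².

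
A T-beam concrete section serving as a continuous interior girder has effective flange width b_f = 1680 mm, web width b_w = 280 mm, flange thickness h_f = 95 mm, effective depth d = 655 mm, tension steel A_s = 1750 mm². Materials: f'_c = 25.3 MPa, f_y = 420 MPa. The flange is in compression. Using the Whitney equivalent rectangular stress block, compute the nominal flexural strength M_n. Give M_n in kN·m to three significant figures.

Tension: T = A_s f_y = 1750 × 420 = 735000 N.
Try a within the flange: a = T/(0.85 f'_c b_f) = 735000/(0.85 × 25.3 × 1680) = 20.34 mm.
Since a = 20.34 ≤ h_f = 95 mm, the stress block lies entirely in the flange; analyse as a rectangular beam of width b_f.
M_n = T(d − a/2) = 735000 × (655 − 10.17) = 473.95 × 10⁶ N·mm.
M_n = 473.95 kN·m.

M_n ≈ 474 kN·m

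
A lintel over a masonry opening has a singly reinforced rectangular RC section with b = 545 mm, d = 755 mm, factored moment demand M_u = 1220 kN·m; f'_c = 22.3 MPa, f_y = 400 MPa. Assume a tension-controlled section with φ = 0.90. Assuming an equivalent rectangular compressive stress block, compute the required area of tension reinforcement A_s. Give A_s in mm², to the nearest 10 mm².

A_s ≈ 5180 mm²

M_n = M_u/φ = 1220/0.90 = 1355.56 kN·m.
With M_n = 0.85 f'_c a b (d − a/2), solve the quadratic for a:
a = d − √(d² − 2M_n/(0.85 f'_c b)) = 755 − √(755² − 2 × 1355.56×10⁶/(0.85 × 22.3 × 545)) = 200.40 mm.
A_s = 0.85 f'_c a b / f_y = 0.85 × 22.3 × 200.40 × 545 / 400 = 5175.6 mm².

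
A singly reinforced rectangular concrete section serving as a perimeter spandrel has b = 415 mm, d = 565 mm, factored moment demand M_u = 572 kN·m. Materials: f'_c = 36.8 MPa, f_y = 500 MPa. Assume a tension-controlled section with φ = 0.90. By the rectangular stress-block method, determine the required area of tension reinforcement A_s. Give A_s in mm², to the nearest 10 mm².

A_s ≈ 2460 mm²

M_n = M_u/φ = 572/0.90 = 635.556 kN·m.
With M_n = 0.85 f'_c a b (d − a/2), solve the quadratic for a:
a = d − √(d² − 2M_n/(0.85 f'_c b)) = 565 − √(565² − 2 × 635.556×10⁶/(0.85 × 36.8 × 415)) = 94.57 mm.
A_s = 0.85 f'_c a b / f_y = 0.85 × 36.8 × 94.57 × 415 / 500 = 2455.3 mm².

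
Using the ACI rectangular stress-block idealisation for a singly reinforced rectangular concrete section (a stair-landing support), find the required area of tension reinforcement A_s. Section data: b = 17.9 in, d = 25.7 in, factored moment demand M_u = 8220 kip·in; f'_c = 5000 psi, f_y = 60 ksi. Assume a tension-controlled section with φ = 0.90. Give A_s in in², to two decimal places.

A_s ≈ 6.59 in²

M_n = M_u/φ = 8220/0.90 = 9133.33 kip·in.
From M_n = 0.85 f'_c a b (d − a/2):
a = d − √(d² − 2M_n/(0.85 f'_c b)) = 25.7 − √(25.7² − 2 × 9133.33/(0.85 × 5 × 17.9)) = 5.197 in.
A_s = 0.85 f'_c a b / f_y = 0.85 × 5 × 5.197 × 17.9 / 60 = 6.589 in².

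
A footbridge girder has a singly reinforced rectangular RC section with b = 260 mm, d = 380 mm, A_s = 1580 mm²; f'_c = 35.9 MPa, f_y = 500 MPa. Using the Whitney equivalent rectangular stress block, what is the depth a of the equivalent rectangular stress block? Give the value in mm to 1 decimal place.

T = A_s f_y = 1580 × 500 = 790000 N = 790 kN.
Setting C = 0.85 f'_c a b equal to T: a = 790000/(0.85 × 35.9 × 260) = 99.6 mm.

a ≈ 99.6 mm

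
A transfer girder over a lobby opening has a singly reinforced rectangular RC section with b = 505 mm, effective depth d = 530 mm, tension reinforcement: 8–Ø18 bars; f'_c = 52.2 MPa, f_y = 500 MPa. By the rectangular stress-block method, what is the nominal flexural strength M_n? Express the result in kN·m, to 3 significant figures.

A_s = 8 × 254 = 2032 mm².
T = A_s f_y = 2032 × 500 = 1016000 N = 1016 kN.
From C = T: a = T/(0.85 f'_c b) = 1016000/(0.85 × 52.2 × 505) = 45.34 mm.
M_n = T(d − a/2) = 1016 kN × (530 − 22.67) mm = 515.45 kN·m.

M_n ≈ 515 kN·m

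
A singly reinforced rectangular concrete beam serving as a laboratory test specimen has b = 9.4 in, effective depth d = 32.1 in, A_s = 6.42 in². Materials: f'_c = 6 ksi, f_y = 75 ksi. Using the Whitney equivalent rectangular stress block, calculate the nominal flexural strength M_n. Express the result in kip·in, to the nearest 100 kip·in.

T = A_s f_y = 6.42 × 75 = 481.5 kips.
a = T/(0.85 f'_c b) = 481.5/(0.85 × 6 × 9.4) = 10.044 in.
M_n = T(d − a/2) = 481.5 × (32.1 − 5.022) = 13038.1 kip·in.

M_n ≈ 13000 kip·in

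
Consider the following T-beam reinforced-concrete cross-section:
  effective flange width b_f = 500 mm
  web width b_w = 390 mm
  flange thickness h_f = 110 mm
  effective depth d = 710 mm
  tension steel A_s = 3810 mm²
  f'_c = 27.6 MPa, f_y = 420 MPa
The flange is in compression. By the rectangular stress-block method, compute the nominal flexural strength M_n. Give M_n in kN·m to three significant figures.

M_n ≈ 1030 kN·m

Tension: T = A_s f_y = 3810 × 420 = 1600200 N.
Try a within the flange: a = T/(0.85 f'_c b_f) = 1600200/(0.85 × 27.6 × 500) = 136.42 mm.
a = 136.42 > h_f = 110 mm: the block extends into the web. Split into flange-overhang and web parts.
C_f = 0.85 f'_c (b_f − b_w) h_f = 0.85 × 27.6 × (500 − 390) × 110 = 283866 N.
Remaining web compression depth: a_w = (T − C_f)/(0.85 f'_c b_w) = (1600200 − 283866)/(0.85 × 27.6 × 390) = 143.87 mm.
M_n = C_f(d − h_f/2) + (T − C_f)(d − a_w/2) = 283866 × (710 − 55) + 1316334 × (710 − 71.935) = 185.93 + 839.91 = 1025.84 × 10⁶ N·mm.
M_n = 1025.84 kN·m.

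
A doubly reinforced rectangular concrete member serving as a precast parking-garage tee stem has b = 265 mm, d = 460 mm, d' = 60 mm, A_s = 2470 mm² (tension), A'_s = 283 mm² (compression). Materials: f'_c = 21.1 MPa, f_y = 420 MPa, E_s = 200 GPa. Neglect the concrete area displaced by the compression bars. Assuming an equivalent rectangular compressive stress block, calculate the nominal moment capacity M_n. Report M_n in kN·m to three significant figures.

M_n ≈ 381 kN·m

Assume both tension and compression steel yield.
Net tension couple steel: A_s − A'_s = 2187 mm².
a = (A_s − A'_s) f_y / (0.85 f'_c b) = 918540/(0.85 × 21.1 × 265) = 193.26 mm.
c = a/β₁ = 193.26/0.85 = 227.36 mm; ε'_s = 0.003(c − d')/c = 0.0022 ≥ f_y/E_s = 0.0021, so compression steel does yield.
M_n = (A_s − A'_s) f_y (d − a/2) + A'_s f_y (d − d') = [918540 × (460 − 96.63) + 118860 × (460 − 60)] × 10⁻⁶ = 333.77 + 47.54 = 381.31 kN·m.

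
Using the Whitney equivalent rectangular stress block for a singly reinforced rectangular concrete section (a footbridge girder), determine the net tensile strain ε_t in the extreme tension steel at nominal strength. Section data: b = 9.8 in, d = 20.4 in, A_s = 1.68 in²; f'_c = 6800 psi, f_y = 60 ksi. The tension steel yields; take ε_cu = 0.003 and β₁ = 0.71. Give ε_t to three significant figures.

a = A_s f_y/(0.85 f'_c b) = 1.780 in.
β₁ = 0.71, so c = a/β₁ = 1.780/0.71 = 2.507 in.
From the linear strain diagram with ε_cu = 0.003: ε_t = 0.003 (d − c)/c = 0.003 × (20.4 − 2.507)/2.507 = 0.0214.
Since ε_t ≥ 0.005, the section is tension-controlled.

ε_t ≈ 0.0214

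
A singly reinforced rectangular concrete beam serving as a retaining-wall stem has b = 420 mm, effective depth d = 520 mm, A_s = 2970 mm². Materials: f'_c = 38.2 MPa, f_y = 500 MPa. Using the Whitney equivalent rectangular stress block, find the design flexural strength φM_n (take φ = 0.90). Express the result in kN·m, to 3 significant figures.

φM_n ≈ 622 kN·m

T = A_s f_y = 2970 × 500 = 1485000 N = 1485 kN.
From C = T: a = T/(0.85 f'_c b) = 1485000/(0.85 × 38.2 × 420) = 108.89 mm.
M_n = T(d − a/2) = 1485 kN × (520 − 54.445) mm = 691.35 kN·m.
φM_n = 0.90 × 691.35 = 622.22 kN·m.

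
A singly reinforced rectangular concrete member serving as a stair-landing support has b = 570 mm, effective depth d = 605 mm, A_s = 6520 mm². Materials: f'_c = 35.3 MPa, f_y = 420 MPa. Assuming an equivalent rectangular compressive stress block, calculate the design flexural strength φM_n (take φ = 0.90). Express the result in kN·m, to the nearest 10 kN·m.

φM_n ≈ 1290 kN·m

T = A_s f_y = 6520 × 420 = 2738400 N = 2738.4 kN.
From C = T: a = T/(0.85 f'_c b) = 2738400/(0.85 × 35.3 × 570) = 160.11 mm.
M_n = T(d − a/2) = 2738.4 kN × (605 − 80.055) mm = 1437.51 kN·m.
φM_n = 0.90 × 1437.51 = 1293.76 kN·m.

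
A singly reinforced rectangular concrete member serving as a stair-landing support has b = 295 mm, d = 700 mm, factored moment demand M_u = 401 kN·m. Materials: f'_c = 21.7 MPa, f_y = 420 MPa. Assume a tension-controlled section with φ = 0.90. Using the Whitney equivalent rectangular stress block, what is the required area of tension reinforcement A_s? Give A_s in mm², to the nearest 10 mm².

A_s ≈ 1670 mm²

M_n = M_u/φ = 401/0.90 = 445.556 kN·m.
With M_n = 0.85 f'_c a b (d − a/2), solve the quadratic for a:
a = d − √(d² − 2M_n/(0.85 f'_c b)) = 700 − √(700² − 2 × 445.556×10⁶/(0.85 × 21.7 × 295)) = 128.83 mm.
A_s = 0.85 f'_c a b / f_y = 0.85 × 21.7 × 128.83 × 295 / 420 = 1669.0 mm².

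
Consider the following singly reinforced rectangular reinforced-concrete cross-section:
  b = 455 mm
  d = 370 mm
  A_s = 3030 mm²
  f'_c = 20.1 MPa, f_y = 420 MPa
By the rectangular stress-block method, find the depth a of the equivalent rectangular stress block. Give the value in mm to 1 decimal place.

T = A_s f_y = 3030 × 420 = 1272600 N = 1272.6 kN.
Setting C = 0.85 f'_c a b equal to T: a = 1272600/(0.85 × 20.1 × 455) = 163.7 mm.

a ≈ 163.7 mm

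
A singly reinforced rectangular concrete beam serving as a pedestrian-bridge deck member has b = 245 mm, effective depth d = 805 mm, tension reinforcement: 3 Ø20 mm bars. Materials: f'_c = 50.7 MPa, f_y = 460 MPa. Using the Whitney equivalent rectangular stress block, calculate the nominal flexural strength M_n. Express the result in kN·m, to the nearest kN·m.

M_n ≈ 340 kN·m

A_s = 3 × 314 = 942 mm².
T = A_s f_y = 942 × 460 = 433320 N = 433.32 kN.
From C = T: a = T/(0.85 f'_c b) = 433320/(0.85 × 50.7 × 245) = 41.04 mm.
M_n = T(d − a/2) = 433.32 kN × (805 − 20.52) mm = 339.93 kN·m.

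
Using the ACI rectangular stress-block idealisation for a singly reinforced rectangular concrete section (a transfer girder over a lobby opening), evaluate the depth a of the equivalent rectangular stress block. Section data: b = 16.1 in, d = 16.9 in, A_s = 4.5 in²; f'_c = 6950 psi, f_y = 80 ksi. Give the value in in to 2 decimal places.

T = A_s f_y = 4.5 × 80 = 360 kips.
a = T/(0.85 f'_c b) = 360/(0.85 × 6.95 × 16.1) = 3.79 in.

a ≈ 3.79 in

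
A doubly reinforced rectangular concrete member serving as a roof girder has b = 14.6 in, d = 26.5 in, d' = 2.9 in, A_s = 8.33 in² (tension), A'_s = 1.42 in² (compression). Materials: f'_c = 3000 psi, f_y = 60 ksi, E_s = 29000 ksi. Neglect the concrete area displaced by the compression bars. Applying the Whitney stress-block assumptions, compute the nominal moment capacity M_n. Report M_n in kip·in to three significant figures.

M_n ≈ 10700 kip·in

Assume both steels yield.
a = (A_s − A'_s) f_y/(0.85 f'_c b) = (8.33 − 1.42) × 60/(0.85 × 3 × 14.6) = 11.136 in.
c = a/β₁ = 11.136/0.85 = 13.101 in; ε'_s = 0.003(c − d')/c = 0.0023 ≥ ε_y = 0.0021, so the compression steel yields.
M_n = (A_s − A'_s) f_y (d − a/2) + A'_s f_y (d − d') = 414.6 × (26.5 − 5.568) + 85.2 × (26.5 − 2.9) = 8678.4 + 2010.7 = 10689.1 kip·in.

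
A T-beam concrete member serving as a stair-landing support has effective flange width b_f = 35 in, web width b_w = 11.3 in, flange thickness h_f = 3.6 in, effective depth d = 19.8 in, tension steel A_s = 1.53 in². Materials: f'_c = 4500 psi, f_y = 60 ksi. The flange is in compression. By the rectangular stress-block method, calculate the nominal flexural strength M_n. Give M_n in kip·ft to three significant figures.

M_n ≈ 149 kip·ft

Tension: T = A_s f_y = 1.53 × 60 = 91.8 kips.
Try a within the flange: a = T/(0.85 f'_c b_f) = 91.8/(0.85 × 4.5 × 35) = 0.686 in.
Since a = 0.686 ≤ h_f = 3.6 in, the stress block lies entirely in the flange; analyse as a rectangular beam of width b_f.
M_n = T(d − a/2) = 91.8 × (19.8 − 0.343) = 1786.2 kip·in.
M_n = 1786.2/12 = 148.85 kip·ft.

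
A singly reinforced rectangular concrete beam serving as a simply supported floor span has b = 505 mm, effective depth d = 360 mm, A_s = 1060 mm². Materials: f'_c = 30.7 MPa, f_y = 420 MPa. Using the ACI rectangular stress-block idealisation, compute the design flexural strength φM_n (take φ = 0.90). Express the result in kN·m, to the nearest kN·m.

T = A_s f_y = 1060 × 420 = 445200 N = 445.2 kN.
From C = T: a = T/(0.85 f'_c b) = 445200/(0.85 × 30.7 × 505) = 33.78 mm.
M_n = T(d − a/2) = 445.2 kN × (360 − 16.89) mm = 152.75 kN·m.
φM_n = 0.90 × 152.75 = 137.48 kN·m.

φM_n ≈ 137 kN·m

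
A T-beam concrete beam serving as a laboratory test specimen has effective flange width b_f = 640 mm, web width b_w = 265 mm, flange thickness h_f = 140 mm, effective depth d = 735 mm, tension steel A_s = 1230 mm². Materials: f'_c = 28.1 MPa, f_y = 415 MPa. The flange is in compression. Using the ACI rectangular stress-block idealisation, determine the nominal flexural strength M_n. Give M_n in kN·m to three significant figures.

M_n ≈ 367 kN·m

Tension: T = A_s f_y = 1230 × 415 = 510450 N.
Try a within the flange: a = T/(0.85 f'_c b_f) = 510450/(0.85 × 28.1 × 640) = 33.39 mm.
Since a = 33.39 ≤ h_f = 140 mm, the stress block lies entirely in the flange; analyse as a rectangular beam of width b_f.
M_n = T(d − a/2) = 510450 × (735 − 16.695) = 366.66 × 10⁶ N·mm.
M_n = 366.66 kN·m.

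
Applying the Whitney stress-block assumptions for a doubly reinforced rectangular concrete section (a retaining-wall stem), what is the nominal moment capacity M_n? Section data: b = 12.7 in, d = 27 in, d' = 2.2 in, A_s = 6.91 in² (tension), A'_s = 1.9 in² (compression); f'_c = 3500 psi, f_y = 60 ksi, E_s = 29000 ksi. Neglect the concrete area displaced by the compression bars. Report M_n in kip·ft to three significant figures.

Assume both steels yield.
a = (A_s − A'_s) f_y/(0.85 f'_c b) = (6.91 − 1.9) × 60/(0.85 × 3.5 × 12.7) = 7.956 in.
c = a/β₁ = 7.956/0.85 = 9.360 in; ε'_s = 0.003(c − d')/c = 0.0023 ≥ ε_y = 0.0021, so the compression steel yields.
M_n = (A_s − A'_s) f_y (d − a/2) + A'_s f_y (d − d') = 300.6 × (27 − 3.978) + 114 × (27 − 2.2) = 6920.4 + 2827.2 = 9747.6 kip·in = 9747.6/12 = 812.30 kip·ft.

M_n ≈ 812 kip·ft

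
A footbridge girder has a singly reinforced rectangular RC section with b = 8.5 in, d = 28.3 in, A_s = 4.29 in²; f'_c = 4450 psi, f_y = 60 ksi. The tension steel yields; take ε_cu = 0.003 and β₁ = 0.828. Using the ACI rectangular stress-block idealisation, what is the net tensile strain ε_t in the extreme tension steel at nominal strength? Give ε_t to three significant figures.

ε_t ≈ 0.00578

a = A_s f_y/(0.85 f'_c b) = 8.006 in.
β₁ = 0.828, so c = a/β₁ = 8.006/0.828 = 9.669 in.
From the linear strain diagram with ε_cu = 0.003: ε_t = 0.003 (d − c)/c = 0.003 × (28.3 − 9.669)/9.669 = 0.00578.
Since ε_t ≥ 0.005, the section is tension-controlled.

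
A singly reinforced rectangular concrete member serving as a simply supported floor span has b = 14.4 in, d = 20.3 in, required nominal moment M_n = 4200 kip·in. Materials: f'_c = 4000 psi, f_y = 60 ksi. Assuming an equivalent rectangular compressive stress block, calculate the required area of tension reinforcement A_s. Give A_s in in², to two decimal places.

A_s ≈ 3.91 in²

From M_n = 0.85 f'_c a b (d − a/2):
a = d − √(d² − 2M_n/(0.85 f'_c b)) = 20.3 − √(20.3² − 2 × 4200/(0.85 × 4 × 14.4)) = 4.791 in.
A_s = 0.85 f'_c a b / f_y = 0.85 × 4 × 4.791 × 14.4 / 60 = 3.909 in².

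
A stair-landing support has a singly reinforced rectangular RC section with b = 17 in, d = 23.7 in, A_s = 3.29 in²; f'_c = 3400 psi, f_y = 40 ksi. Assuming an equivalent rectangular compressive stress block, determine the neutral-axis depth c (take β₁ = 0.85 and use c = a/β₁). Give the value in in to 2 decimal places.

c ≈ 3.15 in

T = A_s f_y = 3.29 × 40 = 131.6 kips.
a = T/(0.85 f'_c b) = 131.6/(0.85 × 3.4 × 17) = 2.6786 in.
With β₁ = 0.85, c = a/β₁ = 2.6786/0.85 = 3.15 in.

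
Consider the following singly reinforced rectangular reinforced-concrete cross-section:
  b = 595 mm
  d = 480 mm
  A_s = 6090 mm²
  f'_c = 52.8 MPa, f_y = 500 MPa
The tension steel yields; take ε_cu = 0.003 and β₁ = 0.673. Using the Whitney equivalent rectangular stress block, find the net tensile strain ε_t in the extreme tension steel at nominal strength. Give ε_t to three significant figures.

a = A_s f_y/(0.85 f'_c b) = 114.03 mm.
β₁ = 0.673, so c = a/β₁ = 114.03/0.673 = 169.44 mm.
From the linear strain diagram with ε_cu = 0.003: ε_t = 0.003 (d − c)/c = 0.003 × (480 − 169.44)/169.44 = 0.00550.
Since ε_t ≥ 0.005, the section is tension-controlled.

ε_t ≈ 0.00550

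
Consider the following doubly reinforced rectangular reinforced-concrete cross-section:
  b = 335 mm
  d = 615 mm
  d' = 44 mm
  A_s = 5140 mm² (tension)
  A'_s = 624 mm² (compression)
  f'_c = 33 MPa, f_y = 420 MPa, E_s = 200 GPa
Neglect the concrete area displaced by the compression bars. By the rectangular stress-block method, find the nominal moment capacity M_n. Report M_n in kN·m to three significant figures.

Assume both tension and compression steel yield.
Net tension couple steel: A_s − A'_s = 4516 mm².
a = (A_s − A'_s) f_y / (0.85 f'_c b) = 1896720/(0.85 × 33 × 335) = 201.85 mm.
c = a/β₁ = 201.85/0.814 = 247.97 mm; ε'_s = 0.003(c − d')/c = 0.0025 ≥ f_y/E_s = 0.0021, so compression steel does yield.
M_n = (A_s − A'_s) f_y (d − a/2) + A'_s f_y (d − d') = [1896720 × (615 − 100.925) + 262080 × (615 − 44)] × 10⁻⁶ = 975.06 + 149.65 = 1124.71 kN·m.

M_n ≈ 1120 kN·m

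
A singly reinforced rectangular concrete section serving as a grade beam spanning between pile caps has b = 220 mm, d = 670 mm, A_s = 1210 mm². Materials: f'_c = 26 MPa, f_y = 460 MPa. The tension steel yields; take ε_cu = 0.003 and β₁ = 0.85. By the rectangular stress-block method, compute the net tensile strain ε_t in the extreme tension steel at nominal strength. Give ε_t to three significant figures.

ε_t ≈ 0.0119

a = A_s f_y/(0.85 f'_c b) = 114.48 mm.
β₁ = 0.85, so c = a/β₁ = 114.48/0.85 = 134.68 mm.
From the linear strain diagram with ε_cu = 0.003: ε_t = 0.003 (d − c)/c = 0.003 × (670 − 134.68)/134.68 = 0.0119.
Since ε_t ≥ 0.005, the section is tension-controlled.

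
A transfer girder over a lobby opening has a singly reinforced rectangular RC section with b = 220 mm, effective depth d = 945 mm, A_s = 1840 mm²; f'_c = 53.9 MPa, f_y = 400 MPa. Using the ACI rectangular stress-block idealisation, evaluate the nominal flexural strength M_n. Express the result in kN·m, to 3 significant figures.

M_n ≈ 669 kN·m

T = A_s f_y = 1840 × 400 = 736000 N = 736 kN.
From C = T: a = T/(0.85 f'_c b) = 736000/(0.85 × 53.9 × 220) = 73.02 mm.
M_n = T(d − a/2) = 736 kN × (945 − 36.51) mm = 668.65 kN·m.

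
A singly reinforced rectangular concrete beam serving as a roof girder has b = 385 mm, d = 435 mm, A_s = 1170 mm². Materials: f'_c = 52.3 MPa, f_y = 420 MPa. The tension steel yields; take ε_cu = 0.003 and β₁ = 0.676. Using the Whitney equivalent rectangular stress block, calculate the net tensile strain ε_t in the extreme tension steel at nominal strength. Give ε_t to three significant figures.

a = A_s f_y/(0.85 f'_c b) = 28.71 mm.
β₁ = 0.676, so c = a/β₁ = 28.71/0.676 = 42.47 mm.
From the linear strain diagram with ε_cu = 0.003: ε_t = 0.003 (d − c)/c = 0.003 × (435 − 42.47)/42.47 = 0.0277.
Since ε_t ≥ 0.005, the section is tension-controlled.

ε_t ≈ 0.0277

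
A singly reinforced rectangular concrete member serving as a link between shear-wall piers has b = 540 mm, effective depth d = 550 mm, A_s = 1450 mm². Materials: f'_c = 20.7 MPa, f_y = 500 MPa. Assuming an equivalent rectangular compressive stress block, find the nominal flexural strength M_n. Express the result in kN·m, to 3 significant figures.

T = A_s f_y = 1450 × 500 = 725000 N = 725 kN.
From C = T: a = T/(0.85 f'_c b) = 725000/(0.85 × 20.7 × 540) = 76.31 mm.
M_n = T(d − a/2) = 725 kN × (550 − 38.155) mm = 371.09 kN·m.

M_n ≈ 371 kN·m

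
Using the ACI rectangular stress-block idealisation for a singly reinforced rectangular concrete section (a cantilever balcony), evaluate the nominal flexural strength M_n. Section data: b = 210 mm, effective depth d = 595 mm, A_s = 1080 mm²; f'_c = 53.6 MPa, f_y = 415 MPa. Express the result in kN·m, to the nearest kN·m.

M_n ≈ 256 kN·m

T = A_s f_y = 1080 × 415 = 448200 N = 448.2 kN.
From C = T: a = T/(0.85 f'_c b) = 448200/(0.85 × 53.6 × 210) = 46.85 mm.
M_n = T(d − a/2) = 448.2 kN × (595 − 23.425) mm = 256.18 kN·m.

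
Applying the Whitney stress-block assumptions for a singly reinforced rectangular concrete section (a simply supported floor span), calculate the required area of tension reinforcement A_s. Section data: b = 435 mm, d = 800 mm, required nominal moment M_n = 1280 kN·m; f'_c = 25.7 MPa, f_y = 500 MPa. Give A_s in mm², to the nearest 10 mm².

A_s ≈ 3630 mm²

With M_n = 0.85 f'_c a b (d − a/2), solve the quadratic for a:
a = d − √(d² − 2M_n/(0.85 f'_c b)) = 800 − √(800² − 2 × 1280×10⁶/(0.85 × 25.7 × 435)) = 191.23 mm.
A_s = 0.85 f'_c a b / f_y = 0.85 × 25.7 × 191.23 × 435 / 500 = 3634.4 mm².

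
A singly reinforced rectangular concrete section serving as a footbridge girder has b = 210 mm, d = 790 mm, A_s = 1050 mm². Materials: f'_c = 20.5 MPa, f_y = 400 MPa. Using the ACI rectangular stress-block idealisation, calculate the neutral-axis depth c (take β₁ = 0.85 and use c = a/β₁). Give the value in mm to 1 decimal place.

c ≈ 135.0 mm

T = A_s f_y = 1050 × 400 = 420000 N = 420 kN.
Setting C = 0.85 f'_c a b equal to T: a = 420000/(0.85 × 20.5 × 210) = 114.778 mm.
With β₁ = 0.85, c = a/β₁ = 114.778/0.85 = 135.0 mm.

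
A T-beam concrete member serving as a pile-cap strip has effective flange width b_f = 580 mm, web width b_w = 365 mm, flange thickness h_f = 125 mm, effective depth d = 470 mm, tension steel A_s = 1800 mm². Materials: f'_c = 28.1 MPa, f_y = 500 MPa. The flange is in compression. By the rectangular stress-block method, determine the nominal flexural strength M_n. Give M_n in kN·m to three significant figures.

M_n ≈ 394 kN·m

Tension: T = A_s f_y = 1800 × 500 = 900000 N.
Try a within the flange: a = T/(0.85 f'_c b_f) = 900000/(0.85 × 28.1 × 580) = 64.97 mm.
Since a = 64.97 ≤ h_f = 125 mm, the stress block lies entirely in the flange; analyse as a rectangular beam of width b_f.
M_n = T(d − a/2) = 900000 × (470 − 32.485) = 393.76 × 10⁶ N·mm.
M_n = 393.76 kN·m.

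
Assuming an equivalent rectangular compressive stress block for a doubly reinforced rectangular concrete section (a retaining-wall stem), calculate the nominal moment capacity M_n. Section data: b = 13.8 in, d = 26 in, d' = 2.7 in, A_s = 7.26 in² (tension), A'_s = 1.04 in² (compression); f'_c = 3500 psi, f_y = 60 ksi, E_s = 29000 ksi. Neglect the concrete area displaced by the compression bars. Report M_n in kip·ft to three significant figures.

Assume both steels yield.
a = (A_s − A'_s) f_y/(0.85 f'_c b) = (7.26 − 1.04) × 60/(0.85 × 3.5 × 13.8) = 9.090 in.
c = a/β₁ = 9.090/0.85 = 10.694 in; ε'_s = 0.003(c − d')/c = 0.0022 ≥ ε_y = 0.0021, so the compression steel yields.
M_n = (A_s − A'_s) f_y (d − a/2) + A'_s f_y (d − d') = 373.2 × (26 − 4.545) + 62.4 × (26 − 2.7) = 8007.0 + 1453.9 = 9460.9 kip·in = 9460.9/12 = 788.41 kip·ft.

M_n ≈ 788 kip·ft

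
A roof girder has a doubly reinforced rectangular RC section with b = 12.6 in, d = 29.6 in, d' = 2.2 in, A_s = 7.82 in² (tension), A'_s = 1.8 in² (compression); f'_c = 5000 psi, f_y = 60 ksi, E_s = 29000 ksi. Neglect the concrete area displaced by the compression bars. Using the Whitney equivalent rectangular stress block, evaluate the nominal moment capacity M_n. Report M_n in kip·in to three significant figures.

M_n ≈ 12400 kip·in

Assume both steels yield.
a = (A_s − A'_s) f_y/(0.85 f'_c b) = (7.82 − 1.8) × 60/(0.85 × 5 × 12.6) = 6.745 in.
c = a/β₁ = 6.745/0.8 = 8.431 in; ε'_s = 0.003(c − d')/c = 0.0022 ≥ ε_y = 0.0021, so the compression steel yields.
M_n = (A_s − A'_s) f_y (d − a/2) + A'_s f_y (d − d') = 361.2 × (29.6 − 3.3725) + 108 × (29.6 − 2.2) = 9473.4 + 2959.2 = 12432.6 kip·in.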